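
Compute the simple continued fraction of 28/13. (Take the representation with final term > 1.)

28 = 2*13 + 2
13 = 6*2 + 1
2 = 2*1 + 0  (stop)
So 28/13 = [2; 6, 2].

[2; 6, 2]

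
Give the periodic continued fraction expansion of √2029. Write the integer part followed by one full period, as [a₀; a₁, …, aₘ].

[45; 22, 1, 1, 22, 90]

a₀ = ⌊√2029⌋ = 45.
With m₀=0, d₀=1 and mₖ₊₁ = dₖaₖ − mₖ, dₖ₊₁ = (n − mₖ₊₁²)/dₖ, aₖ₊₁ = ⌊(a₀+mₖ₊₁)/dₖ₊₁⌋:
  k=1: m=45, d=4, a=22
  k=2: m=43, d=45, a=1
  k=3: m=2, d=45, a=1
  k=4: m=43, d=4, a=22
  k=5: m=45, d=1, a=90
d=1 and a=2a₀=90 at k=5, so the next step gives (m, d) = (45, 4) again — its k=1 value — and the period has length 5.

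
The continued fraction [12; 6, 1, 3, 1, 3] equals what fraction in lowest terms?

1567/129

Using pₖ = aₖpₖ₋₁ + pₖ₋₂ and qₖ = aₖqₖ₋₁ + qₖ₋₂:
  k=0: a=12, p=12, q=1
  k=1: a=6, p=73, q=6
  k=2: a=1, p=85, q=7
  k=3: a=3, p=328, q=27
  k=4: a=1, p=413, q=34
  k=5: a=3, p=1567, q=129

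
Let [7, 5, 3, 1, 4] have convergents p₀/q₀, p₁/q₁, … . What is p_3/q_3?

Using pₖ = aₖpₖ₋₁ + pₖ₋₂, qₖ = aₖqₖ₋₁ + qₖ₋₂ (with p₋₁=1, p₋₂=0, q₋₁=0, q₋₂=1):
  k=0: a=7, p=7, q=1
  k=1: a=5, p=36, q=5
  k=2: a=3, p=115, q=16
  k=3: a=1, p=151, q=21

151/21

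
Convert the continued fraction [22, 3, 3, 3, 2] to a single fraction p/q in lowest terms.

1695/76

Using pₖ = aₖpₖ₋₁ + pₖ₋₂ and qₖ = aₖqₖ₋₁ + qₖ₋₂:
  k=0: a=22, p=22, q=1
  k=1: a=3, p=67, q=3
  k=2: a=3, p=223, q=10
  k=3: a=3, p=736, q=33
  k=4: a=2, p=1695, q=76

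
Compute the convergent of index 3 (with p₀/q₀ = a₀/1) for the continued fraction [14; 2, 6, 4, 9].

781/54

Using pₖ = aₖpₖ₋₁ + pₖ₋₂, qₖ = aₖqₖ₋₁ + qₖ₋₂ (with p₋₁=1, p₋₂=0, q₋₁=0, q₋₂=1):
  k=0: a=14, p=14, q=1
  k=1: a=2, p=29, q=2
  k=2: a=6, p=188, q=13
  k=3: a=4, p=781, q=54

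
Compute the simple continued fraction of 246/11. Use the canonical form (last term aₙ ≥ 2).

246 = 22×11 + 4
11 = 2×4 + 3
4 = 1×3 + 1
3 = 3×1 + 0  (stop)
So 246/11 = [22; 2, 1, 3].

[22; 2, 1, 3]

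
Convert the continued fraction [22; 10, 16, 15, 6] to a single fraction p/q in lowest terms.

325104/14711

Fold from the inside: start with 6/1.
  15 + 1/6 = 91/6
  16 + 6/91 = 1462/91
  10 + 91/1462 = 14711/1462
  22 + 1462/14711 = 325104/14711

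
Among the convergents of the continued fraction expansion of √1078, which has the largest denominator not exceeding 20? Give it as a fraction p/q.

197/6

√1078 = [32; 1, 4, 1, 64, …] (period length 4).
Convergents:
  p_0/q_0 = 32/1
  p_1/q_1 = 33/1
  p_2/q_2 = 164/5
  p_3/q_3 = 197/6
  p_4/q_4 = 12772/389
q_3 = 6 ≤ 20 < 389 = q_4, so the answer is 197/6.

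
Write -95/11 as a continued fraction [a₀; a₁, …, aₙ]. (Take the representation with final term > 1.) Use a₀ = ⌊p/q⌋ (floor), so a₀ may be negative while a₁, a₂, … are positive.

[-9; 2, 1, 3]

-95 = -9×11 + 4
11 = 2×4 + 3
4 = 1×3 + 1
3 = 3×1 + 0  (stop)
So -95/11 = [-9; 2, 1, 3].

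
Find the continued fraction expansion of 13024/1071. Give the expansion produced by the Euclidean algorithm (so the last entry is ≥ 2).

13024 = 12×1071 + 172
1071 = 6×172 + 39
172 = 4×39 + 16
39 = 2×16 + 7
16 = 2×7 + 2
7 = 3×2 + 1
2 = 2×1 + 0  (stop)
So 13024/1071 = [12; 6, 4, 2, 2, 3, 2].

[12; 6, 4, 2, 2, 3, 2]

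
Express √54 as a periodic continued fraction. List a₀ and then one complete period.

[7; 2, 1, 6, 1, 2, 14]

a₀ = ⌊√54⌋ = 7.
With m₀=0, d₀=1 and mₖ₊₁ = dₖaₖ − mₖ, dₖ₊₁ = (n − mₖ₊₁²)/dₖ, aₖ₊₁ = ⌊(a₀+mₖ₊₁)/dₖ₊₁⌋:
  k=1: m=7, d=5, a=2
  k=2: m=3, d=9, a=1
  k=3: m=6, d=2, a=6
  k=4: m=6, d=9, a=1
  k=5: m=3, d=5, a=2
  k=6: m=7, d=1, a=14
d=1 and a=2a₀=14 at k=6, so the next step gives (m, d) = (7, 5) again — its k=1 value — and the period has length 6.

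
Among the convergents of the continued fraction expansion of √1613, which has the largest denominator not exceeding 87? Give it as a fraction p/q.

1486/37

√1613 = [40; 6, 6, 80, …] (period length 3).
Convergents:
  p_0/q_0 = 40/1
  p_1/q_1 = 241/6
  p_2/q_2 = 1486/37
  p_3/q_3 = 119121/2966
q_2 = 37 ≤ 87 < 2966 = q_3, so the answer is 1486/37.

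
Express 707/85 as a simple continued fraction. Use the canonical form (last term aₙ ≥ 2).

[8; 3, 6, 1, 3]

707 = 8*85 + 27
85 = 3*27 + 4
27 = 6*4 + 3
4 = 1*3 + 1
3 = 3*1 + 0  (stop)
So 707/85 = [8; 3, 6, 1, 3].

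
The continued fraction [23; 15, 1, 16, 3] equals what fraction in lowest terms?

19119/829

Using pₖ = aₖpₖ₋₁ + pₖ₋₂ and qₖ = aₖqₖ₋₁ + qₖ₋₂:
  k=0: a=23, p=23, q=1
  k=1: a=15, p=346, q=15
  k=2: a=1, p=369, q=16
  k=3: a=16, p=6250, q=271
  k=4: a=3, p=19119, q=829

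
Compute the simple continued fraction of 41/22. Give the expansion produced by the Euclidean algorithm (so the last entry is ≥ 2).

[1; 1, 6, 3]

41 = 1×22 + 19
22 = 1×19 + 3
19 = 6×3 + 1
3 = 3×1 + 0  (stop)
So 41/22 = [1; 1, 6, 3].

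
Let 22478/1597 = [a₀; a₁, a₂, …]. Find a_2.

22478 = 14·1597 + 120   →  a_0 = 14
1597 = 13·120 + 37   →  a_1 = 13
120 = 3·37 + 9   →  a_2 = 3

3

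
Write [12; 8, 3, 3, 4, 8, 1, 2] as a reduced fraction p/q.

115520/9531

Fold from the inside: start with 2/1.
  1 + 1/2 = 3/2
  8 + 2/3 = 26/3
  4 + 3/26 = 107/26
  3 + 26/107 = 347/107
  3 + 107/347 = 1148/347
  8 + 347/1148 = 9531/1148
  12 + 1148/9531 = 115520/9531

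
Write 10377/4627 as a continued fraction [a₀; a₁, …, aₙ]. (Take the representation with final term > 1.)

10377 = 2·4627 + 1123
4627 = 4·1123 + 135
1123 = 8·135 + 43
135 = 3·43 + 6
43 = 7·6 + 1
6 = 6·1 + 0  (stop)
So 10377/4627 = [2; 4, 8, 3, 7, 6].

[2; 4, 8, 3, 7, 6]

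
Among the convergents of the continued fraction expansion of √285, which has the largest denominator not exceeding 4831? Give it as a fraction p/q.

√285 = [16; 1, 7, 2, 7, 1, 32, …] (period length 6).
Convergents:
  p_0/q_0 = 16/1
  p_1/q_1 = 17/1
  p_2/q_2 = 135/8
  p_3/q_3 = 287/17
  p_4/q_4 = 2144/127
  p_5/q_5 = 2431/144
  p_6/q_6 = 79936/4735
  p_7/q_7 = 82367/4879
q_6 = 4735 ≤ 4831 < 4879 = q_7, so the answer is 79936/4735.

79936/4735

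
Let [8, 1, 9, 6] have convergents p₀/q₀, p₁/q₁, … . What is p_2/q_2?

Using pₖ = aₖpₖ₋₁ + pₖ₋₂, qₖ = aₖqₖ₋₁ + qₖ₋₂ (with p₋₁=1, p₋₂=0, q₋₁=0, q₋₂=1):
  k=0: a=8, p=8, q=1
  k=1: a=1, p=9, q=1
  k=2: a=9, p=89, q=10

89/10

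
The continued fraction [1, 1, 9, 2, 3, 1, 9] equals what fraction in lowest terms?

1750/919

Using pₖ = aₖpₖ₋₁ + pₖ₋₂ and qₖ = aₖqₖ₋₁ + qₖ₋₂:
  k=0: a=1, p=1, q=1
  k=1: a=1, p=2, q=1
  k=2: a=9, p=19, q=10
  k=3: a=2, p=40, q=21
  k=4: a=3, p=139, q=73
  k=5: a=1, p=179, q=94
  k=6: a=9, p=1750, q=919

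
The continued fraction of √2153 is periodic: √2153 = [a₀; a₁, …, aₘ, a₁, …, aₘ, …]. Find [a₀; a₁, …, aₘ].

[46; 2, 2, 92]

a₀ = ⌊√2153⌋ = 46.
With m₀=0, d₀=1 and mₖ₊₁ = dₖaₖ − mₖ, dₖ₊₁ = (n − mₖ₊₁²)/dₖ, aₖ₊₁ = ⌊(a₀+mₖ₊₁)/dₖ₊₁⌋:
  k=1: m=46, d=37, a=2
  k=2: m=28, d=37, a=2
  k=3: m=46, d=1, a=92
d=1 and a=2a₀=92 at k=3, so the next step gives (m, d) = (46, 37) again — its k=1 value — and the period has length 3.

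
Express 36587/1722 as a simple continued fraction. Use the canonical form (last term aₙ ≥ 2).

36587 = 21*1722 + 425
1722 = 4*425 + 22
425 = 19*22 + 7
22 = 3*7 + 1
7 = 7*1 + 0  (stop)
So 36587/1722 = [21; 4, 19, 3, 7].

[21; 4, 19, 3, 7]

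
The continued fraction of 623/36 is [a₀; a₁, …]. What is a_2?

3

623 = 17·36 + 11   →  a_0 = 17
36 = 3·11 + 3   →  a_1 = 3
11 = 3·3 + 2   →  a_2 = 3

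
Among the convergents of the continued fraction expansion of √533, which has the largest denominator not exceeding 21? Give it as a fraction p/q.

√533 = [23; 11, 1, 1, 11, 46, …] (period length 5).
Convergents:
  p_0/q_0 = 23/1
  p_1/q_1 = 254/11
  p_2/q_2 = 277/12
  p_3/q_3 = 531/23
q_2 = 12 ≤ 21 < 23 = q_3, so the answer is 277/12.

277/12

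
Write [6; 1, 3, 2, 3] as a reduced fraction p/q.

Fold from the inside: start with 3/1.
  2 + 1/3 = 7/3
  3 + 3/7 = 24/7
  1 + 7/24 = 31/24
  6 + 24/31 = 210/31

210/31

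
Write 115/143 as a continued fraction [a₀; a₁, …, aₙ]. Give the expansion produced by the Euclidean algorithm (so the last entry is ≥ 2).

[0; 1, 4, 9, 3]

115 = 0×143 + 115
143 = 1×115 + 28
115 = 4×28 + 3
28 = 9×3 + 1
3 = 3×1 + 0  (stop)
So 115/143 = [0; 1, 4, 9, 3].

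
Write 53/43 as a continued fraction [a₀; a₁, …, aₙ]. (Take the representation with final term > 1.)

53 = 1*43 + 10
43 = 4*10 + 3
10 = 3*3 + 1
3 = 3*1 + 0  (stop)
So 53/43 = [1; 4, 3, 3].

[1; 4, 3, 3]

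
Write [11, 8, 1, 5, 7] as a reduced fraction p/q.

4223/380

Using pₖ = aₖpₖ₋₁ + pₖ₋₂ and qₖ = aₖqₖ₋₁ + qₖ₋₂:
  k=0: a=11, p=11, q=1
  k=1: a=8, p=89, q=8
  k=2: a=1, p=100, q=9
  k=3: a=5, p=589, q=53
  k=4: a=7, p=4223, q=380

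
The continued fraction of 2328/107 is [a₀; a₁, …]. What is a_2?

3

2328 = 21·107 + 81   →  a_0 = 21
107 = 1·81 + 26   →  a_1 = 1
81 = 3·26 + 3   →  a_2 = 3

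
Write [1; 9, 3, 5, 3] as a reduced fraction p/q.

Using pₖ = aₖpₖ₋₁ + pₖ₋₂ and qₖ = aₖqₖ₋₁ + qₖ₋₂:
  k=0: a=1, p=1, q=1
  k=1: a=9, p=10, q=9
  k=2: a=3, p=31, q=28
  k=3: a=5, p=165, q=149
  k=4: a=3, p=526, q=475

526/475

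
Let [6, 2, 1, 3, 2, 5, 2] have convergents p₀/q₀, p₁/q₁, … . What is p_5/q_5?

865/136

Using pₖ = aₖpₖ₋₁ + pₖ₋₂, qₖ = aₖqₖ₋₁ + qₖ₋₂ (with p₋₁=1, p₋₂=0, q₋₁=0, q₋₂=1):
  k=0: a=6, p=6, q=1
  k=1: a=2, p=13, q=2
  k=2: a=1, p=19, q=3
  k=3: a=3, p=70, q=11
  k=4: a=2, p=159, q=25
  k=5: a=5, p=865, q=136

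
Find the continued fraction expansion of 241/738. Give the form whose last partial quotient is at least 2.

[0; 3, 16, 15]

241 = 0×738 + 241
738 = 3×241 + 15
241 = 16×15 + 1
15 = 15×1 + 0  (stop)
So 241/738 = [0; 3, 16, 15].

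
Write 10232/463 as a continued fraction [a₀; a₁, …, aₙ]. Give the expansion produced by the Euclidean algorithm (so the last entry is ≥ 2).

10232 = 22·463 + 46
463 = 10·46 + 3
46 = 15·3 + 1
3 = 3·1 + 0  (stop)
So 10232/463 = [22; 10, 15, 3].

[22; 10, 15, 3]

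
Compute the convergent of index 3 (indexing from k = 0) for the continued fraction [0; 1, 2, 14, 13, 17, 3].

29/43

Using pₖ = aₖpₖ₋₁ + pₖ₋₂, qₖ = aₖqₖ₋₁ + qₖ₋₂ (with p₋₁=1, p₋₂=0, q₋₁=0, q₋₂=1):
  k=0: a=0, p=0, q=1
  k=1: a=1, p=1, q=1
  k=2: a=2, p=2, q=3
  k=3: a=14, p=29, q=43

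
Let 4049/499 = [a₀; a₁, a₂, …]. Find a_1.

8

4049 = 8·499 + 57   →  a_0 = 8
499 = 8·57 + 43   →  a_1 = 8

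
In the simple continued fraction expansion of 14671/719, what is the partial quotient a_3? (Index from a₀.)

8

14671 = 20·719 + 291   →  a_0 = 20
719 = 2·291 + 137   →  a_1 = 2
291 = 2·137 + 17   →  a_2 = 2
137 = 8·17 + 1   →  a_3 = 8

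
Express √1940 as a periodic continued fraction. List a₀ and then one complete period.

[44; 22, 88]

a₀ = ⌊√1940⌋ = 44.
With m₀=0, d₀=1 and mₖ₊₁ = dₖaₖ − mₖ, dₖ₊₁ = (n − mₖ₊₁²)/dₖ, aₖ₊₁ = ⌊(a₀+mₖ₊₁)/dₖ₊₁⌋:
  k=1: m=44, d=4, a=22
  k=2: m=44, d=1, a=88
d=1 and a=2a₀=88 at k=2, so the next step gives (m, d) = (44, 4) again — its k=1 value — and the period has length 2.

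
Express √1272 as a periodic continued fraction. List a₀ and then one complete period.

a₀ = ⌊√1272⌋ = 35.

[35; 1, 1, 1, 70]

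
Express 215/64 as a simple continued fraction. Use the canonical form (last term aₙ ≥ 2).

[3; 2, 1, 3, 1, 1, 2]

215 = 3·64 + 23
64 = 2·23 + 18
23 = 1·18 + 5
18 = 3·5 + 3
5 = 1·3 + 2
3 = 1·2 + 1
2 = 2·1 + 0  (stop)
So 215/64 = [3; 2, 1, 3, 1, 1, 2].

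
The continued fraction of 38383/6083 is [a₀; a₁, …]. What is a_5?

9

38383 = 6·6083 + 1885   →  a_0 = 6
6083 = 3·1885 + 428   →  a_1 = 3
1885 = 4·428 + 173   →  a_2 = 4
428 = 2·173 + 82   →  a_3 = 2
173 = 2·82 + 9   →  a_4 = 2
82 = 9·9 + 1   →  a_5 = 9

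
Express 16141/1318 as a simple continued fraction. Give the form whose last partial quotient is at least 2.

16141 = 12*1318 + 325
1318 = 4*325 + 18
325 = 18*18 + 1
18 = 18*1 + 0  (stop)
So 16141/1318 = [12; 4, 18, 18].

[12; 4, 18, 18]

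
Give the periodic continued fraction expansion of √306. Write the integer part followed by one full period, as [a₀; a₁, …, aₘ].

a₀ = ⌊√306⌋ = 17.

[17; 2, 34]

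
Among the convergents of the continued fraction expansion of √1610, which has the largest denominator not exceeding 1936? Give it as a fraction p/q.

25720/641

√1610 = [40; 8, 80, …] (period length 2).
Convergents:
  p_0/q_0 = 40/1
  p_1/q_1 = 321/8
  p_2/q_2 = 25720/641
  p_3/q_3 = 206081/5136
q_2 = 641 ≤ 1936 < 5136 = q_3, so the answer is 25720/641.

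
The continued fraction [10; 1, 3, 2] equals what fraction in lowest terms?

97/9

Fold from the inside: start with 2/1.
  3 + 1/2 = 7/2
  1 + 2/7 = 9/7
  10 + 7/9 = 97/9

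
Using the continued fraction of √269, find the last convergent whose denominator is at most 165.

√269 = [16; 2, 2, 32, …] (period length 3).
Convergents:
  p_0/q_0 = 16/1
  p_1/q_1 = 33/2
  p_2/q_2 = 82/5
  p_3/q_3 = 2657/162
  p_4/q_4 = 5396/329
q_3 = 162 ≤ 165 < 329 = q_4, so the answer is 2657/162.

2657/162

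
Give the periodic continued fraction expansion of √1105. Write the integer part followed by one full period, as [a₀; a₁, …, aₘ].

[33; 4, 7, 7, 4, 66]

a₀ = ⌊√1105⌋ = 33.
With m₀=0, d₀=1 and mₖ₊₁ = dₖaₖ − mₖ, dₖ₊₁ = (n − mₖ₊₁²)/dₖ, aₖ₊₁ = ⌊(a₀+mₖ₊₁)/dₖ₊₁⌋:
  k=1: m=33, d=16, a=4
  k=2: m=31, d=9, a=7
  k=3: m=32, d=9, a=7
  k=4: m=31, d=16, a=4
  k=5: m=33, d=1, a=66
d=1 and a=2a₀=66 at k=5, so the next step gives (m, d) = (33, 16) again — its k=1 value — and the period has length 5.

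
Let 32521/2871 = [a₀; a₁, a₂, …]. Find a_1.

32521 = 11·2871 + 940   →  a_0 = 11
2871 = 3·940 + 51   →  a_1 = 3

3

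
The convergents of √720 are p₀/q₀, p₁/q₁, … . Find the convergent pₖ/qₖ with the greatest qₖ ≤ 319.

√720 = [26; 1, 4, 1, 52, …] (period length 4).
Convergents:
  p_0/q_0 = 26/1
  p_1/q_1 = 27/1
  p_2/q_2 = 134/5
  p_3/q_3 = 161/6
  p_4/q_4 = 8506/317
  p_5/q_5 = 8667/323
q_4 = 317 ≤ 319 < 323 = q_5, so the answer is 8506/317.

8506/317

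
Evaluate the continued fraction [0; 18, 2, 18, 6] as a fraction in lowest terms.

224/4141

Using pₖ = aₖpₖ₋₁ + pₖ₋₂ and qₖ = aₖqₖ₋₁ + qₖ₋₂:
  k=0: a=0, p=0, q=1
  k=1: a=18, p=1, q=18
  k=2: a=2, p=2, q=37
  k=3: a=18, p=37, q=684
  k=4: a=6, p=224, q=4141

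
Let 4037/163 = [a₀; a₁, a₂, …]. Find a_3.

4037 = 24·163 + 125   →  a_0 = 24
163 = 1·125 + 38   →  a_1 = 1
125 = 3·38 + 11   →  a_2 = 3
38 = 3·11 + 5   →  a_3 = 3

3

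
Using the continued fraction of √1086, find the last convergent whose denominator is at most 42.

725/22

√1086 = [32; 1, 20, 1, 64, …] (period length 4).
Convergents:
  p_0/q_0 = 32/1
  p_1/q_1 = 33/1
  p_2/q_2 = 692/21
  p_3/q_3 = 725/22
  p_4/q_4 = 47092/1429
q_3 = 22 ≤ 42 < 1429 = q_4, so the answer is 725/22.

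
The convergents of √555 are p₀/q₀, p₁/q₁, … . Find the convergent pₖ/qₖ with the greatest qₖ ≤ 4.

47/2

√555 = [23; 1, 1, 3, 1, 3, 1, 1, 46, …] (period length 8).
Convergents:
  p_0/q_0 = 23/1
  p_1/q_1 = 24/1
  p_2/q_2 = 47/2
  p_3/q_3 = 165/7
q_2 = 2 ≤ 4 < 7 = q_3, so the answer is 47/2.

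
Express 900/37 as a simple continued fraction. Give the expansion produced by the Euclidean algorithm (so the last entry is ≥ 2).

[24; 3, 12]

900 = 24×37 + 12
37 = 3×12 + 1
12 = 12×1 + 0  (stop)
So 900/37 = [24; 3, 12].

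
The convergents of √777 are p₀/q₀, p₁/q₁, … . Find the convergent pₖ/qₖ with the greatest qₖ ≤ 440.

√777 = [27; 1, 6, 1, 54, …] (period length 4).
Convergents:
  p_0/q_0 = 27/1
  p_1/q_1 = 28/1
  p_2/q_2 = 195/7
  p_3/q_3 = 223/8
  p_4/q_4 = 12237/439
  p_5/q_5 = 12460/447
q_4 = 439 ≤ 440 < 447 = q_5, so the answer is 12237/439.

12237/439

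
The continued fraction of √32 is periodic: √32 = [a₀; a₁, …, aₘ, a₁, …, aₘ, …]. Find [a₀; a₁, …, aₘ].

a₀ = ⌊√32⌋ = 5.
With m₀=0, d₀=1 and mₖ₊₁ = dₖaₖ − mₖ, dₖ₊₁ = (n − mₖ₊₁²)/dₖ, aₖ₊₁ = ⌊(a₀+mₖ₊₁)/dₖ₊₁⌋:
  k=1: m=5, d=7, a=1
  k=2: m=2, d=4, a=1
  k=3: m=2, d=7, a=1
  k=4: m=5, d=1, a=10
d=1 and a=2a₀=10 at k=4, so the next step gives (m, d) = (5, 7) again — its k=1 value — and the period has length 4.

[5; 1, 1, 1, 10]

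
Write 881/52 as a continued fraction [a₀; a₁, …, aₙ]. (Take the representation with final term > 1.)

881 = 16·52 + 49
52 = 1·49 + 3
49 = 16·3 + 1
3 = 3·1 + 0  (stop)
So 881/52 = [16; 1, 16, 3].

[16; 1, 16, 3]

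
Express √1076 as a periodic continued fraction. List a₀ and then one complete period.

a₀ = ⌊√1076⌋ = 32.

[32; 1, 4, 16, 4, 1, 64]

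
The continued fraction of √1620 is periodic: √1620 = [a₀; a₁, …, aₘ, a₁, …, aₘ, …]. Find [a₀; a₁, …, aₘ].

[40; 4, 80]

a₀ = ⌊√1620⌋ = 40.
With m₀=0, d₀=1 and mₖ₊₁ = dₖaₖ − mₖ, dₖ₊₁ = (n − mₖ₊₁²)/dₖ, aₖ₊₁ = ⌊(a₀+mₖ₊₁)/dₖ₊₁⌋:
  k=1: m=40, d=20, a=4
  k=2: m=40, d=1, a=80
d=1 and a=2a₀=80 at k=2, so the next step gives (m, d) = (40, 20) again — its k=1 value — and the period has length 2.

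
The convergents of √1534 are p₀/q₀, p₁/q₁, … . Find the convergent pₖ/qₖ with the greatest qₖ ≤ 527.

√1534 = [39; 6, 78, …] (period length 2).
Convergents:
  p_0/q_0 = 39/1
  p_1/q_1 = 235/6
  p_2/q_2 = 18369/469
  p_3/q_3 = 110449/2820
q_2 = 469 ≤ 527 < 2820 = q_3, so the answer is 18369/469.

18369/469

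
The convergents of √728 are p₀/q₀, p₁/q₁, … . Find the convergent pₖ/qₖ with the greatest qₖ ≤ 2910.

77194/2861

√728 = [26; 1, 52, …] (period length 2).
Convergents:
  p_0/q_0 = 26/1
  p_1/q_1 = 27/1
  p_2/q_2 = 1430/53
  p_3/q_3 = 1457/54
  p_4/q_4 = 77194/2861
  p_5/q_5 = 78651/2915
q_4 = 2861 ≤ 2910 < 2915 = q_5, so the answer is 77194/2861.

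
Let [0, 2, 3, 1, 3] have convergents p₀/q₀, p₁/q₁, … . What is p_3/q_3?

Using pₖ = aₖpₖ₋₁ + pₖ₋₂, qₖ = aₖqₖ₋₁ + qₖ₋₂ (with p₋₁=1, p₋₂=0, q₋₁=0, q₋₂=1):
  k=0: a=0, p=0, q=1
  k=1: a=2, p=1, q=2
  k=2: a=3, p=3, q=7
  k=3: a=1, p=4, q=9

4/9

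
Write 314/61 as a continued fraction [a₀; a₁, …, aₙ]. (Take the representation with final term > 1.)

[5; 6, 1, 3, 2]

314 = 5·61 + 9
61 = 6·9 + 7
9 = 1·7 + 2
7 = 3·2 + 1
2 = 2·1 + 0  (stop)
So 314/61 = [5; 6, 1, 3, 2].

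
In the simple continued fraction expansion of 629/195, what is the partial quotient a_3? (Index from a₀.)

3

629 = 3·195 + 44   →  a_0 = 3
195 = 4·44 + 19   →  a_1 = 4
44 = 2·19 + 6   →  a_2 = 2
19 = 3·6 + 1   →  a_3 = 3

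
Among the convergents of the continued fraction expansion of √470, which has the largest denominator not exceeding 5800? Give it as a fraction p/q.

73862/3407

√470 = [21; 1, 2, 8, 2, 1, 42, …] (period length 6).
Convergents:
  p_0/q_0 = 21/1
  p_1/q_1 = 22/1
  p_2/q_2 = 65/3
  p_3/q_3 = 542/25
  p_4/q_4 = 1149/53
  p_5/q_5 = 1691/78
  p_6/q_6 = 72171/3329
  p_7/q_7 = 73862/3407
  p_8/q_8 = 219895/10143
q_7 = 3407 ≤ 5800 < 10143 = q_8, so the answer is 73862/3407.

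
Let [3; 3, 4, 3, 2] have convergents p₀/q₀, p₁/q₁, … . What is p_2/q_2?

43/13

Using pₖ = aₖpₖ₋₁ + pₖ₋₂, qₖ = aₖqₖ₋₁ + qₖ₋₂ (with p₋₁=1, p₋₂=0, q₋₁=0, q₋₂=1):
  k=0: a=3, p=3, q=1
  k=1: a=3, p=10, q=3
  k=2: a=4, p=43, q=13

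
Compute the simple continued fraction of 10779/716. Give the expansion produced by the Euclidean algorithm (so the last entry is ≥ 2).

10779 = 15·716 + 39
716 = 18·39 + 14
39 = 2·14 + 11
14 = 1·11 + 3
11 = 3·3 + 2
3 = 1·2 + 1
2 = 2·1 + 0  (stop)
So 10779/716 = [15; 18, 2, 1, 3, 1, 2].

[15; 18, 2, 1, 3, 1, 2]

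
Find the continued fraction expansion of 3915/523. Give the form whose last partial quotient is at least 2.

[7; 2, 16, 1, 14]

3915 = 7×523 + 254
523 = 2×254 + 15
254 = 16×15 + 14
15 = 1×14 + 1
14 = 14×1 + 0  (stop)
So 3915/523 = [7; 2, 16, 1, 14].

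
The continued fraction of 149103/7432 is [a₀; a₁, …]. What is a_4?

2

149103 = 20·7432 + 463   →  a_0 = 20
7432 = 16·463 + 24   →  a_1 = 16
463 = 19·24 + 7   →  a_2 = 19
24 = 3·7 + 3   →  a_3 = 3
7 = 2·3 + 1   →  a_4 = 2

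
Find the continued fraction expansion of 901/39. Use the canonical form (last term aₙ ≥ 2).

[23; 9, 1, 3]

901 = 23*39 + 4
39 = 9*4 + 3
4 = 1*3 + 1
3 = 3*1 + 0  (stop)
So 901/39 = [23; 9, 1, 3].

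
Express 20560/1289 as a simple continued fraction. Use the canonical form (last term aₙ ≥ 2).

20560 = 15·1289 + 1225
1289 = 1·1225 + 64
1225 = 19·64 + 9
64 = 7·9 + 1
9 = 9·1 + 0  (stop)
So 20560/1289 = [15; 1, 19, 7, 9].

[15; 1, 19, 7, 9]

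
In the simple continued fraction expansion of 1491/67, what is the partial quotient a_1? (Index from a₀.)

1491 = 22·67 + 17   →  a_0 = 22
67 = 3·17 + 16   →  a_1 = 3

3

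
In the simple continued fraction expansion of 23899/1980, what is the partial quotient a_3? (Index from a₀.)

23899 = 12·1980 + 139   →  a_0 = 12
1980 = 14·139 + 34   →  a_1 = 14
139 = 4·34 + 3   →  a_2 = 4
34 = 11·3 + 1   →  a_3 = 11

11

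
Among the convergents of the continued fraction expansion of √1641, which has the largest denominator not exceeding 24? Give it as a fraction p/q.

√1641 = [40; 1, 1, 26, 1, 1, 80, …] (period length 6).
Convergents:
  p_0/q_0 = 40/1
  p_1/q_1 = 41/1
  p_2/q_2 = 81/2
  p_3/q_3 = 2147/53
q_2 = 2 ≤ 24 < 53 = q_3, so the answer is 81/2.

81/2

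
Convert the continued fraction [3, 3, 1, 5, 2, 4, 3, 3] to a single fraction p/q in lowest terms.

Fold from the inside: start with 3/1.
  3 + 1/3 = 10/3
  4 + 3/10 = 43/10
  2 + 10/43 = 96/43
  5 + 43/96 = 523/96
  1 + 96/523 = 619/523
  3 + 523/619 = 2380/619
  3 + 619/2380 = 7759/2380

7759/2380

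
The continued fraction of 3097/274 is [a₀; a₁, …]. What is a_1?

3

3097 = 11·274 + 83   →  a_0 = 11
274 = 3·83 + 25   →  a_1 = 3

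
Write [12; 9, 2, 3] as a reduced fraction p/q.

799/66

Fold from the inside: start with 3/1.
  2 + 1/3 = 7/3
  9 + 3/7 = 66/7
  12 + 7/66 = 799/66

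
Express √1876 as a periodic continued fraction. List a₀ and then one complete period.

[43; 3, 5, 12, 5, 3, 86]

a₀ = ⌊√1876⌋ = 43.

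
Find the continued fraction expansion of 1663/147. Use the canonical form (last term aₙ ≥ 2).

1663 = 11×147 + 46
147 = 3×46 + 9
46 = 5×9 + 1
9 = 9×1 + 0  (stop)
So 1663/147 = [11; 3, 5, 9].

[11; 3, 5, 9]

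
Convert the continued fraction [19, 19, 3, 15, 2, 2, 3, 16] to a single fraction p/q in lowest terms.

Fold from the inside: start with 16/1.
  3 + 1/16 = 49/16
  2 + 16/49 = 114/49
  2 + 49/114 = 277/114
  15 + 114/277 = 4269/277
  3 + 277/4269 = 13084/4269
  19 + 4269/13084 = 252865/13084
  19 + 13084/252865 = 4817519/252865

4817519/252865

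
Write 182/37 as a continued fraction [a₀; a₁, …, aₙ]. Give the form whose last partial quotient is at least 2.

[4; 1, 11, 3]

182 = 4×37 + 34
37 = 1×34 + 3
34 = 11×3 + 1
3 = 3×1 + 0  (stop)
So 182/37 = [4; 1, 11, 3].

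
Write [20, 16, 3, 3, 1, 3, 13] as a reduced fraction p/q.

Fold from the inside: start with 13/1.
  3 + 1/13 = 40/13
  1 + 13/40 = 53/40
  3 + 40/53 = 199/53
  3 + 53/199 = 650/199
  16 + 199/650 = 10599/650
  20 + 650/10599 = 212630/10599

212630/10599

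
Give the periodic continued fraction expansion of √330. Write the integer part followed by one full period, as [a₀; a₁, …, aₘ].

[18; 6, 36]

a₀ = ⌊√330⌋ = 18.
With m₀=0, d₀=1 and mₖ₊₁ = dₖaₖ − mₖ, dₖ₊₁ = (n − mₖ₊₁²)/dₖ, aₖ₊₁ = ⌊(a₀+mₖ₊₁)/dₖ₊₁⌋:
  k=1: m=18, d=6, a=6
  k=2: m=18, d=1, a=36
d=1 and a=2a₀=36 at k=2, so the next step gives (m, d) = (18, 6) again — its k=1 value — and the period has length 2.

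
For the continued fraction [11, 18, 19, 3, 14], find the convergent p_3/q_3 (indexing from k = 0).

11575/1047

Using pₖ = aₖpₖ₋₁ + pₖ₋₂, qₖ = aₖqₖ₋₁ + qₖ₋₂ (with p₋₁=1, p₋₂=0, q₋₁=0, q₋₂=1):
  k=0: a=11, p=11, q=1
  k=1: a=18, p=199, q=18
  k=2: a=19, p=3792, q=343
  k=3: a=3, p=11575, q=1047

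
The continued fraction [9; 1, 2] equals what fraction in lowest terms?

Using pₖ = aₖpₖ₋₁ + pₖ₋₂ and qₖ = aₖqₖ₋₁ + qₖ₋₂:
  k=0: a=9, p=9, q=1
  k=1: a=1, p=10, q=1
  k=2: a=2, p=29, q=3

29/3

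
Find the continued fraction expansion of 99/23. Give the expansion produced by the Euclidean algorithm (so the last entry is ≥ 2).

[4; 3, 3, 2]

99 = 4*23 + 7
23 = 3*7 + 2
7 = 3*2 + 1
2 = 2*1 + 0  (stop)
So 99/23 = [4; 3, 3, 2].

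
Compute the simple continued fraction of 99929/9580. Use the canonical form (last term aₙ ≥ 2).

99929 = 10*9580 + 4129
9580 = 2*4129 + 1322
4129 = 3*1322 + 163
1322 = 8*163 + 18
163 = 9*18 + 1
18 = 18*1 + 0  (stop)
So 99929/9580 = [10; 2, 3, 8, 9, 18].

[10; 2, 3, 8, 9, 18]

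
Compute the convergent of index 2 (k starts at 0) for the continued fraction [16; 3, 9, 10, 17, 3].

457/28

Using pₖ = aₖpₖ₋₁ + pₖ₋₂, qₖ = aₖqₖ₋₁ + qₖ₋₂ (with p₋₁=1, p₋₂=0, q₋₁=0, q₋₂=1):
  k=0: a=16, p=16, q=1
  k=1: a=3, p=49, q=3
  k=2: a=9, p=457, q=28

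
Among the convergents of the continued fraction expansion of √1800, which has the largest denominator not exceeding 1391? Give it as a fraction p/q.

√1800 = [42; 2, 2, 1, 8, 1, 2, 2, 84, …] (period length 8).
Convergents:
  p_0/q_0 = 42/1
  p_1/q_1 = 85/2
  p_2/q_2 = 212/5
  p_3/q_3 = 297/7
  p_4/q_4 = 2588/61
  p_5/q_5 = 2885/68
  p_6/q_6 = 8358/197
  p_7/q_7 = 19601/462
  p_8/q_8 = 1654842/39005
q_7 = 462 ≤ 1391 < 39005 = q_8, so the answer is 19601/462.

19601/462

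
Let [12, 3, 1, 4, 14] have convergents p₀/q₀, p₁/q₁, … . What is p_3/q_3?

Using pₖ = aₖpₖ₋₁ + pₖ₋₂, qₖ = aₖqₖ₋₁ + qₖ₋₂ (with p₋₁=1, p₋₂=0, q₋₁=0, q₋₂=1):
  k=0: a=12, p=12, q=1
  k=1: a=3, p=37, q=3
  k=2: a=1, p=49, q=4
  k=3: a=4, p=233, q=19

233/19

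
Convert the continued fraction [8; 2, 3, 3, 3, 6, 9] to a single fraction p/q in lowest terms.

37001/4387

Fold from the inside: start with 9/1.
  6 + 1/9 = 55/9
  3 + 9/55 = 174/55
  3 + 55/174 = 577/174
  3 + 174/577 = 1905/577
  2 + 577/1905 = 4387/1905
  8 + 1905/4387 = 37001/4387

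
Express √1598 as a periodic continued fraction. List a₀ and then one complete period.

[39; 1, 38, 1, 78]

a₀ = ⌊√1598⌋ = 39.
With m₀=0, d₀=1 and mₖ₊₁ = dₖaₖ − mₖ, dₖ₊₁ = (n − mₖ₊₁²)/dₖ, aₖ₊₁ = ⌊(a₀+mₖ₊₁)/dₖ₊₁⌋:
  k=1: m=39, d=77, a=1
  k=2: m=38, d=2, a=38
  k=3: m=38, d=77, a=1
  k=4: m=39, d=1, a=78
d=1 and a=2a₀=78 at k=4, so the next step gives (m, d) = (39, 77) again — its k=1 value — and the period has length 4.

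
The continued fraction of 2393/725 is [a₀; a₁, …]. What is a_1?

2393 = 3·725 + 218   →  a_0 = 3
725 = 3·218 + 71   →  a_1 = 3

3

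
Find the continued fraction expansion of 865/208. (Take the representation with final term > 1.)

[4; 6, 3, 3, 3]

865 = 4×208 + 33
208 = 6×33 + 10
33 = 3×10 + 3
10 = 3×3 + 1
3 = 3×1 + 0  (stop)
So 865/208 = [4; 6, 3, 3, 3].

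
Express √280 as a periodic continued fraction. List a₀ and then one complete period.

[16; 1, 2, 1, 2, 1, 32]

a₀ = ⌊√280⌋ = 16.
With m₀=0, d₀=1 and mₖ₊₁ = dₖaₖ − mₖ, dₖ₊₁ = (n − mₖ₊₁²)/dₖ, aₖ₊₁ = ⌊(a₀+mₖ₊₁)/dₖ₊₁⌋:
  k=1: m=16, d=24, a=1
  k=2: m=8, d=9, a=2
  k=3: m=10, d=20, a=1
  k=4: m=10, d=9, a=2
  k=5: m=8, d=24, a=1
  k=6: m=16, d=1, a=32
d=1 and a=2a₀=32 at k=6, so the next step gives (m, d) = (16, 24) again — its k=1 value — and the period has length 6.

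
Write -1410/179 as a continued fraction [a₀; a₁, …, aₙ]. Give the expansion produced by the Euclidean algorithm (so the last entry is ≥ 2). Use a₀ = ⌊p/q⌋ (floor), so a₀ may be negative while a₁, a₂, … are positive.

[-8; 8, 7, 3]

-1410 = -8*179 + 22
179 = 8*22 + 3
22 = 7*3 + 1
3 = 3*1 + 0  (stop)
So -1410/179 = [-8; 8, 7, 3].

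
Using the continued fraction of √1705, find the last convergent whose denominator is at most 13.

289/7

√1705 = [41; 3, 2, 3, 82, …] (period length 4).
Convergents:
  p_0/q_0 = 41/1
  p_1/q_1 = 124/3
  p_2/q_2 = 289/7
  p_3/q_3 = 991/24
q_2 = 7 ≤ 13 < 24 = q_3, so the answer is 289/7.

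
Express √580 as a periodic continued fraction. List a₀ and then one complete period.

a₀ = ⌊√580⌋ = 24.
With m₀=0, d₀=1 and mₖ₊₁ = dₖaₖ − mₖ, dₖ₊₁ = (n − mₖ₊₁²)/dₖ, aₖ₊₁ = ⌊(a₀+mₖ₊₁)/dₖ₊₁⌋:
  k=1: m=24, d=4, a=12
  k=2: m=24, d=1, a=48
d=1 and a=2a₀=48 at k=2, so the next step gives (m, d) = (24, 4) again — its k=1 value — and the period has length 2.

[24; 12, 48]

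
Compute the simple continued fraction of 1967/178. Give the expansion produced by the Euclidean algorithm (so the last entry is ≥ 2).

[11; 19, 1, 3, 2]

1967 = 11×178 + 9
178 = 19×9 + 7
9 = 1×7 + 2
7 = 3×2 + 1
2 = 2×1 + 0  (stop)
So 1967/178 = [11; 19, 1, 3, 2].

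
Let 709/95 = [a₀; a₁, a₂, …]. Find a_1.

2

709 = 7·95 + 44   →  a_0 = 7
95 = 2·44 + 7   →  a_1 = 2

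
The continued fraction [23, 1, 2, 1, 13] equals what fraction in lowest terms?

Fold from the inside: start with 13/1.
  1 + 1/13 = 14/13
  2 + 13/14 = 41/14
  1 + 14/41 = 55/41
  23 + 41/55 = 1306/55

1306/55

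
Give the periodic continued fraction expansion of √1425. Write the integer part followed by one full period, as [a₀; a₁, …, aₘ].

a₀ = ⌊√1425⌋ = 37.
With m₀=0, d₀=1 and mₖ₊₁ = dₖaₖ − mₖ, dₖ₊₁ = (n − mₖ₊₁²)/dₖ, aₖ₊₁ = ⌊(a₀+mₖ₊₁)/dₖ₊₁⌋:
  k=1: m=37, d=56, a=1
  k=2: m=19, d=19, a=2
  k=3: m=19, d=56, a=1
  k=4: m=37, d=1, a=74
d=1 and a=2a₀=74 at k=4, so the next step gives (m, d) = (37, 56) again — its k=1 value — and the period has length 4.

[37; 1, 2, 1, 74]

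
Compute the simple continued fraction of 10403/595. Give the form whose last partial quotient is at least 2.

10403 = 17·595 + 288
595 = 2·288 + 19
288 = 15·19 + 3
19 = 6·3 + 1
3 = 3·1 + 0  (stop)
So 10403/595 = [17; 2, 15, 6, 3].

[17; 2, 15, 6, 3]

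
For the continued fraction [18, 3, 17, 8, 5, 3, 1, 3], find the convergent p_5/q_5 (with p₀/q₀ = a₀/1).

125723/6860

Using pₖ = aₖpₖ₋₁ + pₖ₋₂, qₖ = aₖqₖ₋₁ + qₖ₋₂ (with p₋₁=1, p₋₂=0, q₋₁=0, q₋₂=1):
  k=0: a=18, p=18, q=1
  k=1: a=3, p=55, q=3
  k=2: a=17, p=953, q=52
  k=3: a=8, p=7679, q=419
  k=4: a=5, p=39348, q=2147
  k=5: a=3, p=125723, q=6860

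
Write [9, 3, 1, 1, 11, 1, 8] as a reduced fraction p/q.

Using pₖ = aₖpₖ₋₁ + pₖ₋₂ and qₖ = aₖqₖ₋₁ + qₖ₋₂:
  k=0: a=9, p=9, q=1
  k=1: a=3, p=28, q=3
  k=2: a=1, p=37, q=4
  k=3: a=1, p=65, q=7
  k=4: a=11, p=752, q=81
  k=5: a=1, p=817, q=88
  k=6: a=8, p=7288, q=785

7288/785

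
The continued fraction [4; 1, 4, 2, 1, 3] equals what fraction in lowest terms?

284/59

Fold from the inside: start with 3/1.
  1 + 1/3 = 4/3
  2 + 3/4 = 11/4
  4 + 4/11 = 48/11
  1 + 11/48 = 59/48
  4 + 48/59 = 284/59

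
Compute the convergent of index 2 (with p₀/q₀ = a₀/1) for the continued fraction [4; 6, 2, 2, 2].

54/13

Using pₖ = aₖpₖ₋₁ + pₖ₋₂, qₖ = aₖqₖ₋₁ + qₖ₋₂ (with p₋₁=1, p₋₂=0, q₋₁=0, q₋₂=1):
  k=0: a=4, p=4, q=1
  k=1: a=6, p=25, q=6
  k=2: a=2, p=54, q=13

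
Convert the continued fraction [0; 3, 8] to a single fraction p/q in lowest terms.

8/25

Fold from the inside: start with 8/1.
  3 + 1/8 = 25/8
  0 + 8/25 = 8/25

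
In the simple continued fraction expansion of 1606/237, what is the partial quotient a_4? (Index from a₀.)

8

1606 = 6·237 + 184   →  a_0 = 6
237 = 1·184 + 53   →  a_1 = 1
184 = 3·53 + 25   →  a_2 = 3
53 = 2·25 + 3   →  a_3 = 2
25 = 8·3 + 1   →  a_4 = 8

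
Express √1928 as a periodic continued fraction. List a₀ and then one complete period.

a₀ = ⌊√1928⌋ = 43.
With m₀=0, d₀=1 and mₖ₊₁ = dₖaₖ − mₖ, dₖ₊₁ = (n − mₖ₊₁²)/dₖ, aₖ₊₁ = ⌊(a₀+mₖ₊₁)/dₖ₊₁⌋:
  k=1: m=43, d=79, a=1
  k=2: m=36, d=8, a=9
  k=3: m=36, d=79, a=1
  k=4: m=43, d=1, a=86
d=1 and a=2a₀=86 at k=4, so the next step gives (m, d) = (43, 79) again — its k=1 value — and the period has length 4.

[43; 1, 9, 1, 86]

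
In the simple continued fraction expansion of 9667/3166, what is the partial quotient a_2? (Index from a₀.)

9667 = 3·3166 + 169   →  a_0 = 3
3166 = 18·169 + 124   →  a_1 = 18
169 = 1·124 + 45   →  a_2 = 1

1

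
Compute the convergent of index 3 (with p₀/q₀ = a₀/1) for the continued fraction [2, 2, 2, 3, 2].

Using pₖ = aₖpₖ₋₁ + pₖ₋₂, qₖ = aₖqₖ₋₁ + qₖ₋₂ (with p₋₁=1, p₋₂=0, q₋₁=0, q₋₂=1):
  k=0: a=2, p=2, q=1
  k=1: a=2, p=5, q=2
  k=2: a=2, p=12, q=5
  k=3: a=3, p=41, q=17

41/17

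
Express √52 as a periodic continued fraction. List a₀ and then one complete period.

a₀ = ⌊√52⌋ = 7.
With m₀=0, d₀=1 and mₖ₊₁ = dₖaₖ − mₖ, dₖ₊₁ = (n − mₖ₊₁²)/dₖ, aₖ₊₁ = ⌊(a₀+mₖ₊₁)/dₖ₊₁⌋:
  k=1: m=7, d=3, a=4
  k=2: m=5, d=9, a=1
  k=3: m=4, d=4, a=2
  k=4: m=4, d=9, a=1
  k=5: m=5, d=3, a=4
  k=6: m=7, d=1, a=14
d=1 and a=2a₀=14 at k=6, so the next step gives (m, d) = (7, 3) again — its k=1 value — and the period has length 6.

[7; 4, 1, 2, 1, 4, 14]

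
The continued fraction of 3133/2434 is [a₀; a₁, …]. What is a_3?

3133 = 1·2434 + 699   →  a_0 = 1
2434 = 3·699 + 337   →  a_1 = 3
699 = 2·337 + 25   →  a_2 = 2
337 = 13·25 + 12   →  a_3 = 13

13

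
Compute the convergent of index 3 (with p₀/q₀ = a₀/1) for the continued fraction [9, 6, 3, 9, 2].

1621/177

Using pₖ = aₖpₖ₋₁ + pₖ₋₂, qₖ = aₖqₖ₋₁ + qₖ₋₂ (with p₋₁=1, p₋₂=0, q₋₁=0, q₋₂=1):
  k=0: a=9, p=9, q=1
  k=1: a=6, p=55, q=6
  k=2: a=3, p=174, q=19
  k=3: a=9, p=1621, q=177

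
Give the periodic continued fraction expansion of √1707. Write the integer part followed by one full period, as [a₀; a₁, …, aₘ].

a₀ = ⌊√1707⌋ = 41.

[41; 3, 6, 41, 6, 3, 82]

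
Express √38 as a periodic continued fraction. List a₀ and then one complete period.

a₀ = ⌊√38⌋ = 6.

[6; 6, 12]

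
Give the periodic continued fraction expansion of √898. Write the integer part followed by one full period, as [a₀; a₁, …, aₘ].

[29; 1, 28, 1, 58]

a₀ = ⌊√898⌋ = 29.
With m₀=0, d₀=1 and mₖ₊₁ = dₖaₖ − mₖ, dₖ₊₁ = (n − mₖ₊₁²)/dₖ, aₖ₊₁ = ⌊(a₀+mₖ₊₁)/dₖ₊₁⌋:
  k=1: m=29, d=57, a=1
  k=2: m=28, d=2, a=28
  k=3: m=28, d=57, a=1
  k=4: m=29, d=1, a=58
d=1 and a=2a₀=58 at k=4, so the next step gives (m, d) = (29, 57) again — its k=1 value — and the period has length 4.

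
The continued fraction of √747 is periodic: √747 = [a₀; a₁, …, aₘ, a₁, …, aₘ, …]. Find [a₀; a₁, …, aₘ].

a₀ = ⌊√747⌋ = 27.

[27; 3, 54]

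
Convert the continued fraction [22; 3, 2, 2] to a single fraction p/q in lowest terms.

Fold from the inside: start with 2/1.
  2 + 1/2 = 5/2
  3 + 2/5 = 17/5
  22 + 5/17 = 379/17

379/17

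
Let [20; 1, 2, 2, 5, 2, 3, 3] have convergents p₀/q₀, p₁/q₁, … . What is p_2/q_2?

62/3

Using pₖ = aₖpₖ₋₁ + pₖ₋₂, qₖ = aₖqₖ₋₁ + qₖ₋₂ (with p₋₁=1, p₋₂=0, q₋₁=0, q₋₂=1):
  k=0: a=20, p=20, q=1
  k=1: a=1, p=21, q=1
  k=2: a=2, p=62, q=3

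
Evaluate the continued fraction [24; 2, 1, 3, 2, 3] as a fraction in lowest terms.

Fold from the inside: start with 3/1.
  2 + 1/3 = 7/3
  3 + 3/7 = 24/7
  1 + 7/24 = 31/24
  2 + 24/31 = 86/31
  24 + 31/86 = 2095/86

2095/86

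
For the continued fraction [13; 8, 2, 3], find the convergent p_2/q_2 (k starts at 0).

Using pₖ = aₖpₖ₋₁ + pₖ₋₂, qₖ = aₖqₖ₋₁ + qₖ₋₂ (with p₋₁=1, p₋₂=0, q₋₁=0, q₋₂=1):
  k=0: a=13, p=13, q=1
  k=1: a=8, p=105, q=8
  k=2: a=2, p=223, q=17

223/17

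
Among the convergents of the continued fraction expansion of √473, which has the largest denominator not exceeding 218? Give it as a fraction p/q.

3806/175

√473 = [21; 1, 2, 1, 42, …] (period length 4).
Convergents:
  p_0/q_0 = 21/1
  p_1/q_1 = 22/1
  p_2/q_2 = 65/3
  p_3/q_3 = 87/4
  p_4/q_4 = 3719/171
  p_5/q_5 = 3806/175
  p_6/q_6 = 11331/521
q_5 = 175 ≤ 218 < 521 = q_6, so the answer is 3806/175.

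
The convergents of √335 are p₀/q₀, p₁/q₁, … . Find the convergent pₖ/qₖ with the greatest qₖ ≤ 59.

604/33

√335 = [18; 3, 3, 3, 36, …] (period length 4).
Convergents:
  p_0/q_0 = 18/1
  p_1/q_1 = 55/3
  p_2/q_2 = 183/10
  p_3/q_3 = 604/33
  p_4/q_4 = 21927/1198
q_3 = 33 ≤ 59 < 1198 = q_4, so the answer is 604/33.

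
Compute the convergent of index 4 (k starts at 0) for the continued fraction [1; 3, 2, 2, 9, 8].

Using pₖ = aₖpₖ₋₁ + pₖ₋₂, qₖ = aₖqₖ₋₁ + qₖ₋₂ (with p₋₁=1, p₋₂=0, q₋₁=0, q₋₂=1):
  k=0: a=1, p=1, q=1
  k=1: a=3, p=4, q=3
  k=2: a=2, p=9, q=7
  k=3: a=2, p=22, q=17
  k=4: a=9, p=207, q=160

207/160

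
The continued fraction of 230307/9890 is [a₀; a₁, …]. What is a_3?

230307 = 23·9890 + 2837   →  a_0 = 23
9890 = 3·2837 + 1379   →  a_1 = 3
2837 = 2·1379 + 79   →  a_2 = 2
1379 = 17·79 + 36   →  a_3 = 17

17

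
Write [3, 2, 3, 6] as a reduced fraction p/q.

151/44

Fold from the inside: start with 6/1.
  3 + 1/6 = 19/6
  2 + 6/19 = 44/19
  3 + 19/44 = 151/44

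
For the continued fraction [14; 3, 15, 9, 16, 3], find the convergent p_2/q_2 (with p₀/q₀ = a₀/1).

Using pₖ = aₖpₖ₋₁ + pₖ₋₂, qₖ = aₖqₖ₋₁ + qₖ₋₂ (with p₋₁=1, p₋₂=0, q₋₁=0, q₋₂=1):
  k=0: a=14, p=14, q=1
  k=1: a=3, p=43, q=3
  k=2: a=15, p=659, q=46

659/46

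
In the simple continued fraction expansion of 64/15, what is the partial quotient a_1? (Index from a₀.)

3

64 = 4·15 + 4   →  a_0 = 4
15 = 3·4 + 3   →  a_1 = 3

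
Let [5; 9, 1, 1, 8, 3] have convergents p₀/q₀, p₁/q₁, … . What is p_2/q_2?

Using pₖ = aₖpₖ₋₁ + pₖ₋₂, qₖ = aₖqₖ₋₁ + qₖ₋₂ (with p₋₁=1, p₋₂=0, q₋₁=0, q₋₂=1):
  k=0: a=5, p=5, q=1
  k=1: a=9, p=46, q=9
  k=2: a=1, p=51, q=10

51/10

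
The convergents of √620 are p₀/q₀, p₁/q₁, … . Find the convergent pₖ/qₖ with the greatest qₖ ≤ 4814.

√620 = [24; 1, 8, 1, 48, …] (period length 4).
Convergents:
  p_0/q_0 = 24/1
  p_1/q_1 = 25/1
  p_2/q_2 = 224/9
  p_3/q_3 = 249/10
  p_4/q_4 = 12176/489
  p_5/q_5 = 12425/499
  p_6/q_6 = 111576/4481
  p_7/q_7 = 124001/4980
q_6 = 4481 ≤ 4814 < 4980 = q_7, so the answer is 111576/4481.

111576/4481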